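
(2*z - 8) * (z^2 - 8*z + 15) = 2*z^3 - 24*z^2 + 94*z - 120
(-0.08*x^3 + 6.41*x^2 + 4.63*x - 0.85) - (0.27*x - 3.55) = -0.08*x^3 + 6.41*x^2 + 4.36*x + 2.7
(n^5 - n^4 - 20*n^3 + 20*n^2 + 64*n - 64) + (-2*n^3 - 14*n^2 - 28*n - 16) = n^5 - n^4 - 22*n^3 + 6*n^2 + 36*n - 80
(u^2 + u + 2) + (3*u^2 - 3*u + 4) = 4*u^2 - 2*u + 6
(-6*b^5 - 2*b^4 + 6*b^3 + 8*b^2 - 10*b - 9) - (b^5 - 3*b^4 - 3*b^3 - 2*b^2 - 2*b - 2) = -7*b^5 + b^4 + 9*b^3 + 10*b^2 - 8*b - 7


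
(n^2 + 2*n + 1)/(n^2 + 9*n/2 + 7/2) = 2*(n + 1)/(2*n + 7)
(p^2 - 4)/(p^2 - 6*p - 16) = (p - 2)/(p - 8)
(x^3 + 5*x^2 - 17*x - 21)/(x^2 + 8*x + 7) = x - 3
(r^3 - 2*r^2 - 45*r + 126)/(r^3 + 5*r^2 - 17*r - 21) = (r - 6)/(r + 1)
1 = 1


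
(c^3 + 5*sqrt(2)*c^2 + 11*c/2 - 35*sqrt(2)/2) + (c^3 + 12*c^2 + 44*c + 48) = 2*c^3 + 5*sqrt(2)*c^2 + 12*c^2 + 99*c/2 - 35*sqrt(2)/2 + 48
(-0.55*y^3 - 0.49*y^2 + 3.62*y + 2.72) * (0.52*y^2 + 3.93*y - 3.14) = -0.286*y^5 - 2.4163*y^4 + 1.6837*y^3 + 17.1796*y^2 - 0.677200000000001*y - 8.5408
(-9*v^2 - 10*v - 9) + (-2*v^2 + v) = -11*v^2 - 9*v - 9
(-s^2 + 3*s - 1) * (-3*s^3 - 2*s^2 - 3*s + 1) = 3*s^5 - 7*s^4 - 8*s^2 + 6*s - 1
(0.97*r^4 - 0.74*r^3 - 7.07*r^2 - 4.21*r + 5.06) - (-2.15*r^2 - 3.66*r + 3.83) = 0.97*r^4 - 0.74*r^3 - 4.92*r^2 - 0.55*r + 1.23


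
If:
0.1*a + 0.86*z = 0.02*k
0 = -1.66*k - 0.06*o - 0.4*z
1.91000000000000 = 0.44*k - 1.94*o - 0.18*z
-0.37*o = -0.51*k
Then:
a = -49.62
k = -1.32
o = -1.82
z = 5.74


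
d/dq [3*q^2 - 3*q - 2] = 6*q - 3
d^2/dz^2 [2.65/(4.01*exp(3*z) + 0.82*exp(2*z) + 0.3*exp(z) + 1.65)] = (2.65*(12.03*exp(2*z) + 1.64*exp(z) + 0.3)*(24.06*exp(2*z) + 3.28*exp(z) + 0.6)*exp(z) - (95.6385*exp(2*z) + 8.692*exp(z) + 0.795)*(4.01*exp(3*z) + 0.82*exp(2*z) + 0.3*exp(z) + 1.65))*exp(z)/(4.01*exp(3*z) + 0.82*exp(2*z) + 0.3*exp(z) + 1.65)^3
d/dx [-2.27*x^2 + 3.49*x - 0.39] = 3.49 - 4.54*x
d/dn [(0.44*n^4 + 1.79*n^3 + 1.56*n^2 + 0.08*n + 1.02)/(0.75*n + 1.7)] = (0.99*n^4 + 5.677*n^3 + 10.299*n^2 + 5.304*n - 0.629)/(0.5625*n^2 + 2.55*n + 2.89)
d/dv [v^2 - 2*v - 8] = 2*v - 2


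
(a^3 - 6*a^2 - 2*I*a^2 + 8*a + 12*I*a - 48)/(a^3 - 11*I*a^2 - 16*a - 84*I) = (a^2 + a*(-6 - 4*I) + 24*I)/(a^2 - 13*I*a - 42)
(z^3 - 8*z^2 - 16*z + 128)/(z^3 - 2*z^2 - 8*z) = (z^2 - 4*z - 32)/(z*(z + 2))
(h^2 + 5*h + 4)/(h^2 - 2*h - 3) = (h + 4)/(h - 3)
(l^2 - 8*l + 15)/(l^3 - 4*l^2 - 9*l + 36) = (l - 5)/(l^2 - l - 12)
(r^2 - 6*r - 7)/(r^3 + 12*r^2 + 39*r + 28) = (r - 7)/(r^2 + 11*r + 28)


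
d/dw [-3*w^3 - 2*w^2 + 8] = w*(-9*w - 4)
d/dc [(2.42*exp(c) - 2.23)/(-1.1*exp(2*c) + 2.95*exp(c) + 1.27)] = (2.662*exp(2*c) - 4.906*exp(c) + 9.6519)*exp(c)/(1.21*exp(4*c) - 6.49*exp(3*c) + 5.9085*exp(2*c) + 7.493*exp(c) + 1.6129)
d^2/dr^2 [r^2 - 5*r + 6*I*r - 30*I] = 2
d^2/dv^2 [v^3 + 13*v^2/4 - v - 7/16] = 6*v + 13/2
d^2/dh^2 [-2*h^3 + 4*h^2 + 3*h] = 8 - 12*h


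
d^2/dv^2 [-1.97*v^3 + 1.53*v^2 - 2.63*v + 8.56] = 3.06 - 11.82*v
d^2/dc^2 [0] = 0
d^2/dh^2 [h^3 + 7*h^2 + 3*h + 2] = 6*h + 14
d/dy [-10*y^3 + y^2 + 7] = 2*y*(1 - 15*y)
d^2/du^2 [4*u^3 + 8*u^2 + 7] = 24*u + 16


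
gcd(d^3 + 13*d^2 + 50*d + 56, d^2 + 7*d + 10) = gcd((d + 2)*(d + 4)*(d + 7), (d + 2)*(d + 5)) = d + 2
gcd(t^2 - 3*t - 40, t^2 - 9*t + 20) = 1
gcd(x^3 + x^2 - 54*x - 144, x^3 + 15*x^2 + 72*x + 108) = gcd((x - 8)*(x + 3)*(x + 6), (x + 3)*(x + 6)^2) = x^2 + 9*x + 18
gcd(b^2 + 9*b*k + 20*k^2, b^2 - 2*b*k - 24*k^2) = b + 4*k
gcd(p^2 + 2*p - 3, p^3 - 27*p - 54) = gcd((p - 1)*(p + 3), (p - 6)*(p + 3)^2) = p + 3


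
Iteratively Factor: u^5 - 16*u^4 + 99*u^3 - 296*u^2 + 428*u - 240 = (u - 4)*(u^4 - 12*u^3 + 51*u^2 - 92*u + 60) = (u - 5)*(u - 4)*(u^3 - 7*u^2 + 16*u - 12) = (u - 5)*(u - 4)*(u - 2)*(u^2 - 5*u + 6) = (u - 5)*(u - 4)*(u - 2)^2*(u - 3)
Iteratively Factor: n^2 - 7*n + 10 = (n - 2)*(n - 5)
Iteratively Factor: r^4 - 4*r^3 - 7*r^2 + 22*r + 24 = (r - 4)*(r^3 - 7*r - 6) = (r - 4)*(r - 3)*(r^2 + 3*r + 2) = (r - 4)*(r - 3)*(r + 2)*(r + 1)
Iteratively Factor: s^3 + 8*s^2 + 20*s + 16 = (s + 4)*(s^2 + 4*s + 4) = (s + 2)*(s + 4)*(s + 2)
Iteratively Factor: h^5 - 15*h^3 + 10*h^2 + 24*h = (h - 2)*(h^4 + 2*h^3 - 11*h^2 - 12*h) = (h - 3)*(h - 2)*(h^3 + 5*h^2 + 4*h) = (h - 3)*(h - 2)*(h + 4)*(h^2 + h) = (h - 3)*(h - 2)*(h + 1)*(h + 4)*(h)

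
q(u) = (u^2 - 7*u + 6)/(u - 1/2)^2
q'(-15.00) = 0.03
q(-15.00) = 1.40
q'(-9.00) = 0.07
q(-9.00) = 1.66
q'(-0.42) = 14.15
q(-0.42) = 10.77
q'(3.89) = 0.38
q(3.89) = -0.53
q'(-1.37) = 2.56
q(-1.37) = 4.99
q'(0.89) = -53.27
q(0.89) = 3.70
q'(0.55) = -41600.00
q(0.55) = 981.00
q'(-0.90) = 5.07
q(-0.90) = 6.69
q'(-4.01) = 0.35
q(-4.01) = 2.47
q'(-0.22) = 26.31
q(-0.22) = 14.64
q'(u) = (2*u - 7)/(u - 1/2)^2 - 2*(u^2 - 7*u + 6)/(u - 1/2)^3 = 4*(12*u - 17)/(8*u^3 - 12*u^2 + 6*u - 1)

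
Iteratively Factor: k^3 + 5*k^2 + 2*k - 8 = (k + 4)*(k^2 + k - 2) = (k + 2)*(k + 4)*(k - 1)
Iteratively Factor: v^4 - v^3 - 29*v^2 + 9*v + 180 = (v - 3)*(v^3 + 2*v^2 - 23*v - 60) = (v - 5)*(v - 3)*(v^2 + 7*v + 12) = (v - 5)*(v - 3)*(v + 3)*(v + 4)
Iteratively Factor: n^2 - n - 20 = (n - 5)*(n + 4)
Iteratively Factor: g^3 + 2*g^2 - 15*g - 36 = (g - 4)*(g^2 + 6*g + 9) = (g - 4)*(g + 3)*(g + 3)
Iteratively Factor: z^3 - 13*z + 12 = (z - 1)*(z^2 + z - 12) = (z - 3)*(z - 1)*(z + 4)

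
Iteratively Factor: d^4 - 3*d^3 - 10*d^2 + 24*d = (d)*(d^3 - 3*d^2 - 10*d + 24) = d*(d - 2)*(d^2 - d - 12) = d*(d - 2)*(d + 3)*(d - 4)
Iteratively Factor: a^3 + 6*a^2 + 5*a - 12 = (a + 3)*(a^2 + 3*a - 4) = (a - 1)*(a + 3)*(a + 4)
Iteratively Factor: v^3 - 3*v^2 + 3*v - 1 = (v - 1)*(v^2 - 2*v + 1) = (v - 1)^2*(v - 1)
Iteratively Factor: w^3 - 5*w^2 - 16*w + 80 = (w - 5)*(w^2 - 16) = (w - 5)*(w - 4)*(w + 4)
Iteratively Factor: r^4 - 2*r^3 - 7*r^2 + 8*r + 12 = (r - 3)*(r^3 + r^2 - 4*r - 4) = (r - 3)*(r - 2)*(r^2 + 3*r + 2) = (r - 3)*(r - 2)*(r + 2)*(r + 1)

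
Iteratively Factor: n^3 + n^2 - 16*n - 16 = (n - 4)*(n^2 + 5*n + 4) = (n - 4)*(n + 1)*(n + 4)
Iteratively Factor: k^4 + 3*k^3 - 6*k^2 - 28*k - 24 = (k + 2)*(k^3 + k^2 - 8*k - 12) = (k + 2)^2*(k^2 - k - 6) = (k + 2)^3*(k - 3)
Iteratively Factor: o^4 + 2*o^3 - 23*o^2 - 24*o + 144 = (o + 4)*(o^3 - 2*o^2 - 15*o + 36) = (o + 4)^2*(o^2 - 6*o + 9) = (o - 3)*(o + 4)^2*(o - 3)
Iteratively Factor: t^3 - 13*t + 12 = (t - 1)*(t^2 + t - 12) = (t - 1)*(t + 4)*(t - 3)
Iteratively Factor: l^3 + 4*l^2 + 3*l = (l)*(l^2 + 4*l + 3) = l*(l + 3)*(l + 1)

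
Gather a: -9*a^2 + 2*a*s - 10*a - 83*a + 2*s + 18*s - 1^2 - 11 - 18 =-9*a^2 + a*(2*s - 93) + 20*s - 30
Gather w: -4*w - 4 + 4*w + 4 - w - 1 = -w - 1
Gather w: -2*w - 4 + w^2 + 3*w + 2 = w^2 + w - 2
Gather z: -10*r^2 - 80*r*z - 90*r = -10*r^2 - 80*r*z - 90*r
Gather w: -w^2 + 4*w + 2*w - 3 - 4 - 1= -w^2 + 6*w - 8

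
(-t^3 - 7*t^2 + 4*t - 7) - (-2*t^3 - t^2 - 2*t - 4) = t^3 - 6*t^2 + 6*t - 3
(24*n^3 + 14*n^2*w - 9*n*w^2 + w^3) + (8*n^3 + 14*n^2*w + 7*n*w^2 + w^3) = 32*n^3 + 28*n^2*w - 2*n*w^2 + 2*w^3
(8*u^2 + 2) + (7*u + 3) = 8*u^2 + 7*u + 5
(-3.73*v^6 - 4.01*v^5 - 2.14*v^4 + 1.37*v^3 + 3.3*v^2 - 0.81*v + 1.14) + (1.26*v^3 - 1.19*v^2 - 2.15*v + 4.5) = -3.73*v^6 - 4.01*v^5 - 2.14*v^4 + 2.63*v^3 + 2.11*v^2 - 2.96*v + 5.64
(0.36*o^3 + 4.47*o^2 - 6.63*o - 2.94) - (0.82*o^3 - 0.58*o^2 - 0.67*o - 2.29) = -0.46*o^3 + 5.05*o^2 - 5.96*o - 0.65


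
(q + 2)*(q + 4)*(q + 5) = q^3 + 11*q^2 + 38*q + 40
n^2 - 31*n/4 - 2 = (n - 8)*(n + 1/4)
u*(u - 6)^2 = u^3 - 12*u^2 + 36*u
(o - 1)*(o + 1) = o^2 - 1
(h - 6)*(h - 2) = h^2 - 8*h + 12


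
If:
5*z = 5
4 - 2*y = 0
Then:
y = 2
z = 1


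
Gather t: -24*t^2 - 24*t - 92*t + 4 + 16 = -24*t^2 - 116*t + 20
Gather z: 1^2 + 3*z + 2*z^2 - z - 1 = 2*z^2 + 2*z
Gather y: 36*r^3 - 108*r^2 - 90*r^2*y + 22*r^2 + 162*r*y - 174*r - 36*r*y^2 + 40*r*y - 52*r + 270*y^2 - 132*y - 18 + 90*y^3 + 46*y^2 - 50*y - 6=36*r^3 - 86*r^2 - 226*r + 90*y^3 + y^2*(316 - 36*r) + y*(-90*r^2 + 202*r - 182) - 24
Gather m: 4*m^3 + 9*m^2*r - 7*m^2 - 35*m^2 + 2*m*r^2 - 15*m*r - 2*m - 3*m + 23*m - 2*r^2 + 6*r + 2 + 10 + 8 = 4*m^3 + m^2*(9*r - 42) + m*(2*r^2 - 15*r + 18) - 2*r^2 + 6*r + 20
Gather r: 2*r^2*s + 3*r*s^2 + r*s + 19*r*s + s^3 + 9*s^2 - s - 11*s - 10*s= 2*r^2*s + r*(3*s^2 + 20*s) + s^3 + 9*s^2 - 22*s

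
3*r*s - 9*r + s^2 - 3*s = (3*r + s)*(s - 3)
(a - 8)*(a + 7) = a^2 - a - 56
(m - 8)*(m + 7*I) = m^2 - 8*m + 7*I*m - 56*I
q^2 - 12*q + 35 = (q - 7)*(q - 5)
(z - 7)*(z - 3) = z^2 - 10*z + 21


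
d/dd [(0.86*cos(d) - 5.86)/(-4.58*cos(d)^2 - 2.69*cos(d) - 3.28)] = (-3.9388*cos(d)^2 + 53.6776*cos(d) + 18.5842)*sin(d)/(20.9764*cos(d)^4 + 24.6404*cos(d)^3 + 37.2809*cos(d)^2 + 17.6464*cos(d) + 10.7584)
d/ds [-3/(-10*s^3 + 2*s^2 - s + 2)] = 3*(-30*s^2 + 4*s - 1)/(10*s^3 - 2*s^2 + s - 2)^2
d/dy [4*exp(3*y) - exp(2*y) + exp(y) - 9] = (12*exp(2*y) - 2*exp(y) + 1)*exp(y)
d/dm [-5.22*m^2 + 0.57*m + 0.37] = 0.57 - 10.44*m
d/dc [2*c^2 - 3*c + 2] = 4*c - 3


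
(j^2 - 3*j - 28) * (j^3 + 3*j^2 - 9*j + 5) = j^5 - 46*j^3 - 52*j^2 + 237*j - 140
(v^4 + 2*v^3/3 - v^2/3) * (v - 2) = v^5 - 4*v^4/3 - 5*v^3/3 + 2*v^2/3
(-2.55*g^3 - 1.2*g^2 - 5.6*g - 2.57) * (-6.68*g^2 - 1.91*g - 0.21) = 17.034*g^5 + 12.8865*g^4 + 40.2355*g^3 + 28.1156*g^2 + 6.0847*g + 0.5397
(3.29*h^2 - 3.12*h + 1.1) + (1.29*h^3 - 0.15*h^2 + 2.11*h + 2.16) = 1.29*h^3 + 3.14*h^2 - 1.01*h + 3.26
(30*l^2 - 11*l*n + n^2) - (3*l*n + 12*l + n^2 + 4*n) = 30*l^2 - 14*l*n - 12*l - 4*n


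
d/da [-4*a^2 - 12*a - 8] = -8*a - 12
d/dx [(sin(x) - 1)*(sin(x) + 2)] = sin(2*x) + cos(x)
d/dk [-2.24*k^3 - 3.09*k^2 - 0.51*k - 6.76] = -6.72*k^2 - 6.18*k - 0.51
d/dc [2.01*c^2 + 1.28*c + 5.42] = 4.02*c + 1.28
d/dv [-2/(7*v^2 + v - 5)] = 2*(14*v + 1)/(7*v^2 + v - 5)^2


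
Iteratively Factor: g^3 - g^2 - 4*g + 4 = (g - 1)*(g^2 - 4) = (g - 2)*(g - 1)*(g + 2)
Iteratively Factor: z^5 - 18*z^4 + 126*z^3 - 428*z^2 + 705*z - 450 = (z - 5)*(z^4 - 13*z^3 + 61*z^2 - 123*z + 90) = (z - 5)^2*(z^3 - 8*z^2 + 21*z - 18) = (z - 5)^2*(z - 3)*(z^2 - 5*z + 6) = (z - 5)^2*(z - 3)*(z - 2)*(z - 3)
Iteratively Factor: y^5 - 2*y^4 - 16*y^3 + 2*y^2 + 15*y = (y - 5)*(y^4 + 3*y^3 - y^2 - 3*y) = (y - 5)*(y - 1)*(y^3 + 4*y^2 + 3*y) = (y - 5)*(y - 1)*(y + 3)*(y^2 + y) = (y - 5)*(y - 1)*(y + 1)*(y + 3)*(y)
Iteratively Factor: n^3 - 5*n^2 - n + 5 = (n - 1)*(n^2 - 4*n - 5) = (n - 5)*(n - 1)*(n + 1)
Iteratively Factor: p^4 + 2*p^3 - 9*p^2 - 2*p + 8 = (p - 1)*(p^3 + 3*p^2 - 6*p - 8) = (p - 1)*(p + 4)*(p^2 - p - 2) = (p - 1)*(p + 1)*(p + 4)*(p - 2)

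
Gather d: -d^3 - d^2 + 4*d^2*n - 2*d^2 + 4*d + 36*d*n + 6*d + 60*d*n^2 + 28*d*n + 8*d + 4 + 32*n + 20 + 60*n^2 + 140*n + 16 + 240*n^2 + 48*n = -d^3 + d^2*(4*n - 3) + d*(60*n^2 + 64*n + 18) + 300*n^2 + 220*n + 40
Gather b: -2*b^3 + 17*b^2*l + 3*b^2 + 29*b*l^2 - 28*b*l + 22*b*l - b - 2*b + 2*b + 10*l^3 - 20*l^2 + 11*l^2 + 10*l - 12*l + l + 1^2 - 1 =-2*b^3 + b^2*(17*l + 3) + b*(29*l^2 - 6*l - 1) + 10*l^3 - 9*l^2 - l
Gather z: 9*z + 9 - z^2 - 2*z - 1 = -z^2 + 7*z + 8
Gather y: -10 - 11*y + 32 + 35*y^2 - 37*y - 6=35*y^2 - 48*y + 16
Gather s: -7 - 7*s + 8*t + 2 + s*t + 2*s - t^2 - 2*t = s*(t - 5) - t^2 + 6*t - 5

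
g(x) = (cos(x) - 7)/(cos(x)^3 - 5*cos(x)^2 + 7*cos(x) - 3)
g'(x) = (cos(x) - 7)*(3*sin(x)*cos(x)^2 - 10*sin(x)*cos(x) + 7*sin(x))/(cos(x)^3 - 5*cos(x)^2 + 7*cos(x) - 3)^2 - sin(x)/(cos(x)^3 - 5*cos(x)^2 + 7*cos(x) - 3)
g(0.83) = 25.74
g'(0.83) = -121.99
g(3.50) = 0.54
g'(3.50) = 0.22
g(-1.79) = 1.51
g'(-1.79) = 2.68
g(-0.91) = 17.94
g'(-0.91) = 77.05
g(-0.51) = 177.87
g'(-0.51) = 1391.31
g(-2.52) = 0.62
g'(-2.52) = 0.45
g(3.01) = 0.50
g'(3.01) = -0.07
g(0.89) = 19.57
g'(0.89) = -86.09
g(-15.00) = 0.67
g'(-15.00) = 0.55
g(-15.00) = 0.67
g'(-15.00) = 0.55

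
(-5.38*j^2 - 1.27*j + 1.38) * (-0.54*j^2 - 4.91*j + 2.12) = 2.9052*j^4 + 27.1016*j^3 - 5.9151*j^2 - 9.4682*j + 2.9256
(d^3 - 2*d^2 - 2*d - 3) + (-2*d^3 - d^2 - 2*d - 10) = -d^3 - 3*d^2 - 4*d - 13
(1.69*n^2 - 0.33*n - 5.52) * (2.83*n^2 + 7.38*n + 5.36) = 4.7827*n^4 + 11.5383*n^3 - 8.9986*n^2 - 42.5064*n - 29.5872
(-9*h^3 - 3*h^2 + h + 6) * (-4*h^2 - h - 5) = 36*h^5 + 21*h^4 + 44*h^3 - 10*h^2 - 11*h - 30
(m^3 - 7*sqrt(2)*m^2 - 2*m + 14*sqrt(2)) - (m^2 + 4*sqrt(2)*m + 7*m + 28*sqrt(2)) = m^3 - 7*sqrt(2)*m^2 - m^2 - 9*m - 4*sqrt(2)*m - 14*sqrt(2)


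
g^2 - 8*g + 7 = (g - 7)*(g - 1)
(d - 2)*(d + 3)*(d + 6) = d^3 + 7*d^2 - 36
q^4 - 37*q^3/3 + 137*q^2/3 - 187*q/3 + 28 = (q - 7)*(q - 3)*(q - 4/3)*(q - 1)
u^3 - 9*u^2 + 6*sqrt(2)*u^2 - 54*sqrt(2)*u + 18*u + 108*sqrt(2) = (u - 6)*(u - 3)*(u + 6*sqrt(2))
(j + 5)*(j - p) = j^2 - j*p + 5*j - 5*p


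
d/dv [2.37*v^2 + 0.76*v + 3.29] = 4.74*v + 0.76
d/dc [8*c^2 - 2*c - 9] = 16*c - 2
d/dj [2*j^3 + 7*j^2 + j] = 6*j^2 + 14*j + 1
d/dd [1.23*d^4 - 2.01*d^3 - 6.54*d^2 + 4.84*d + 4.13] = 4.92*d^3 - 6.03*d^2 - 13.08*d + 4.84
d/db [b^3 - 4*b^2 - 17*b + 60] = 3*b^2 - 8*b - 17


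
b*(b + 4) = b^2 + 4*b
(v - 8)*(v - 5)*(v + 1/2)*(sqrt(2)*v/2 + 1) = sqrt(2)*v^4/2 - 25*sqrt(2)*v^3/4 + v^3 - 25*v^2/2 + 67*sqrt(2)*v^2/4 + 10*sqrt(2)*v + 67*v/2 + 20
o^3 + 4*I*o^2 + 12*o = o*(o - 2*I)*(o + 6*I)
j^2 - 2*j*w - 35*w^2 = (j - 7*w)*(j + 5*w)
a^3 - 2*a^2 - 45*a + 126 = (a - 6)*(a - 3)*(a + 7)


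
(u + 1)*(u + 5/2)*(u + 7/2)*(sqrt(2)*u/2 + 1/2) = sqrt(2)*u^4/2 + u^3/2 + 7*sqrt(2)*u^3/2 + 7*u^2/2 + 59*sqrt(2)*u^2/8 + 35*sqrt(2)*u/8 + 59*u/8 + 35/8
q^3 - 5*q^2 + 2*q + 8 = (q - 4)*(q - 2)*(q + 1)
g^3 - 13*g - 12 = (g - 4)*(g + 1)*(g + 3)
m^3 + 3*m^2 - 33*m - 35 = (m - 5)*(m + 1)*(m + 7)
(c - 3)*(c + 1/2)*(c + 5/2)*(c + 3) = c^4 + 3*c^3 - 31*c^2/4 - 27*c - 45/4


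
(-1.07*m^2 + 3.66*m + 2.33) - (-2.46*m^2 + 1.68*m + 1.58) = 1.39*m^2 + 1.98*m + 0.75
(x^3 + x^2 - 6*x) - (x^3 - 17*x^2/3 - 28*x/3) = 20*x^2/3 + 10*x/3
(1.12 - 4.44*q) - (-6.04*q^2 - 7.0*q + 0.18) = 6.04*q^2 + 2.56*q + 0.94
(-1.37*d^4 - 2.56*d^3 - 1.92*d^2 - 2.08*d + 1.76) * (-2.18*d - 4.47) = 2.9866*d^5 + 11.7047*d^4 + 15.6288*d^3 + 13.1168*d^2 + 5.4608*d - 7.8672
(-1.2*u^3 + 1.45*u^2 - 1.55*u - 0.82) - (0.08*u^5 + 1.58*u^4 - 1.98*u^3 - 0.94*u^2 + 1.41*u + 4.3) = -0.08*u^5 - 1.58*u^4 + 0.78*u^3 + 2.39*u^2 - 2.96*u - 5.12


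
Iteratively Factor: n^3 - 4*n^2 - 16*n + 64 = (n - 4)*(n^2 - 16) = (n - 4)^2*(n + 4)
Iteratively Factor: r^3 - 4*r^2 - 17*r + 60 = (r - 5)*(r^2 + r - 12) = (r - 5)*(r + 4)*(r - 3)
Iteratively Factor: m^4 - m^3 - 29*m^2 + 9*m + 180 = (m - 3)*(m^3 + 2*m^2 - 23*m - 60) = (m - 5)*(m - 3)*(m^2 + 7*m + 12) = (m - 5)*(m - 3)*(m + 4)*(m + 3)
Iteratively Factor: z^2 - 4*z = (z)*(z - 4)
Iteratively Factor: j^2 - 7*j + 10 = (j - 2)*(j - 5)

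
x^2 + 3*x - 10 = (x - 2)*(x + 5)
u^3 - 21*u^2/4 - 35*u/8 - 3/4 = (u - 6)*(u + 1/4)*(u + 1/2)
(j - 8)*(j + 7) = j^2 - j - 56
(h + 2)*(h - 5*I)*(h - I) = h^3 + 2*h^2 - 6*I*h^2 - 5*h - 12*I*h - 10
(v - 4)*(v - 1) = v^2 - 5*v + 4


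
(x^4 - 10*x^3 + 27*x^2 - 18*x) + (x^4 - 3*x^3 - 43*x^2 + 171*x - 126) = 2*x^4 - 13*x^3 - 16*x^2 + 153*x - 126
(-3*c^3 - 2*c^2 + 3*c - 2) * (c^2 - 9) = -3*c^5 - 2*c^4 + 30*c^3 + 16*c^2 - 27*c + 18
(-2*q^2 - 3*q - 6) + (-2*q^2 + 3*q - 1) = -4*q^2 - 7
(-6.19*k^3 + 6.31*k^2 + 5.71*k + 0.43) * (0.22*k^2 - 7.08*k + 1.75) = -1.3618*k^5 + 45.2134*k^4 - 54.2511*k^3 - 29.2897*k^2 + 6.9481*k + 0.7525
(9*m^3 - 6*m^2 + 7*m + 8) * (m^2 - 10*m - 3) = 9*m^5 - 96*m^4 + 40*m^3 - 44*m^2 - 101*m - 24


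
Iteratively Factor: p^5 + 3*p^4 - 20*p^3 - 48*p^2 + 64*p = (p)*(p^4 + 3*p^3 - 20*p^2 - 48*p + 64) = p*(p - 1)*(p^3 + 4*p^2 - 16*p - 64) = p*(p - 1)*(p + 4)*(p^2 - 16) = p*(p - 4)*(p - 1)*(p + 4)*(p + 4)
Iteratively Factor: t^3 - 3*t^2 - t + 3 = (t - 1)*(t^2 - 2*t - 3) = (t - 3)*(t - 1)*(t + 1)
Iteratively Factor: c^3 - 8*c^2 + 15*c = (c)*(c^2 - 8*c + 15) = c*(c - 5)*(c - 3)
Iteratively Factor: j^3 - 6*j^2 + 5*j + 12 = (j + 1)*(j^2 - 7*j + 12) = (j - 3)*(j + 1)*(j - 4)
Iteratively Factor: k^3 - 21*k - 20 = (k - 5)*(k^2 + 5*k + 4) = (k - 5)*(k + 1)*(k + 4)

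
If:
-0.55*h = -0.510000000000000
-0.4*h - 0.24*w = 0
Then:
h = 0.93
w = -1.55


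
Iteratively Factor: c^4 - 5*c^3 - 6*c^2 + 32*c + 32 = (c + 2)*(c^3 - 7*c^2 + 8*c + 16) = (c + 1)*(c + 2)*(c^2 - 8*c + 16) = (c - 4)*(c + 1)*(c + 2)*(c - 4)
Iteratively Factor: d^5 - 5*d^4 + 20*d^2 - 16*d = (d)*(d^4 - 5*d^3 + 20*d - 16) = d*(d - 4)*(d^3 - d^2 - 4*d + 4) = d*(d - 4)*(d + 2)*(d^2 - 3*d + 2) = d*(d - 4)*(d - 1)*(d + 2)*(d - 2)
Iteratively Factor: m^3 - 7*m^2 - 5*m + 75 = (m - 5)*(m^2 - 2*m - 15) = (m - 5)^2*(m + 3)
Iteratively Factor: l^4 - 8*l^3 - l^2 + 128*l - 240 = (l + 4)*(l^3 - 12*l^2 + 47*l - 60) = (l - 5)*(l + 4)*(l^2 - 7*l + 12) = (l - 5)*(l - 3)*(l + 4)*(l - 4)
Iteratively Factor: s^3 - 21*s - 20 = (s + 1)*(s^2 - s - 20) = (s + 1)*(s + 4)*(s - 5)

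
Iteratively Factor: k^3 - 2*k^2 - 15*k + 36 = (k + 4)*(k^2 - 6*k + 9) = (k - 3)*(k + 4)*(k - 3)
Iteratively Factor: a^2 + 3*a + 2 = (a + 2)*(a + 1)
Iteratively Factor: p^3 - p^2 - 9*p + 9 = (p - 3)*(p^2 + 2*p - 3) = (p - 3)*(p + 3)*(p - 1)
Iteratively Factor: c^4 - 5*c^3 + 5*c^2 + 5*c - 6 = (c - 2)*(c^3 - 3*c^2 - c + 3) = (c - 2)*(c - 1)*(c^2 - 2*c - 3) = (c - 3)*(c - 2)*(c - 1)*(c + 1)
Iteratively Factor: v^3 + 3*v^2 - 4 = (v + 2)*(v^2 + v - 2) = (v - 1)*(v + 2)*(v + 2)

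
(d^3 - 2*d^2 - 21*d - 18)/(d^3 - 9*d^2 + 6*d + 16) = (d^2 - 3*d - 18)/(d^2 - 10*d + 16)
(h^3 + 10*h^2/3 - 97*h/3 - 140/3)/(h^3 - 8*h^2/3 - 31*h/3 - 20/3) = (h + 7)/(h + 1)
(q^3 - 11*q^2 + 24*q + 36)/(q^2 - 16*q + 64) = (q^3 - 11*q^2 + 24*q + 36)/(q^2 - 16*q + 64)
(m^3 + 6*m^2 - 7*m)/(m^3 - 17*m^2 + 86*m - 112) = m*(m^2 + 6*m - 7)/(m^3 - 17*m^2 + 86*m - 112)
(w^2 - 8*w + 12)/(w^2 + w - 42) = (w - 2)/(w + 7)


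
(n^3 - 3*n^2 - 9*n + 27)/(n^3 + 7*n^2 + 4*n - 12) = (n^3 - 3*n^2 - 9*n + 27)/(n^3 + 7*n^2 + 4*n - 12)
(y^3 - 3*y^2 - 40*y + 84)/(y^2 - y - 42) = y - 2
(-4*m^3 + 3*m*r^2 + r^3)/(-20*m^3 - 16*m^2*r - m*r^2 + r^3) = (-m + r)/(-5*m + r)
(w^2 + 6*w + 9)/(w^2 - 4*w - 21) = (w + 3)/(w - 7)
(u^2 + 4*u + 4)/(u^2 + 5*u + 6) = (u + 2)/(u + 3)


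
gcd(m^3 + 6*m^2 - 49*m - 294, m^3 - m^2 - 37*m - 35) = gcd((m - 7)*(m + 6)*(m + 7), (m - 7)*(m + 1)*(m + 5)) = m - 7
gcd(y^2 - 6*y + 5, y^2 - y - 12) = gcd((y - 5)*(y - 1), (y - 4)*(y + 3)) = 1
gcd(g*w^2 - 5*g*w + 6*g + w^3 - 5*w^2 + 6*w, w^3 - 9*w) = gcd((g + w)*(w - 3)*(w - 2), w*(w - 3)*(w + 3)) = w - 3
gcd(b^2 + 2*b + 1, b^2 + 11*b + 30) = 1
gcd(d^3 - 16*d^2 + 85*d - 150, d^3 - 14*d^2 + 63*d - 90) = d^2 - 11*d + 30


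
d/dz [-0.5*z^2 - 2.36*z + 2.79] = -1.0*z - 2.36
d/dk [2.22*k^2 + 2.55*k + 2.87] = 4.44*k + 2.55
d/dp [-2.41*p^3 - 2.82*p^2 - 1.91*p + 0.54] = -7.23*p^2 - 5.64*p - 1.91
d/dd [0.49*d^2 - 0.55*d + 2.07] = 0.98*d - 0.55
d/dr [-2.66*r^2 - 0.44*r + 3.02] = -5.32*r - 0.44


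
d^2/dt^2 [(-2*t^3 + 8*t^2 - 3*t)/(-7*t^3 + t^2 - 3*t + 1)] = 2*(-378*t^6 + 315*t^5 + 525*t^4 - 460*t^3 + 132*t^2 - 3*t + 1)/(343*t^9 - 147*t^8 + 462*t^7 - 274*t^6 + 240*t^5 - 156*t^4 + 66*t^3 - 30*t^2 + 9*t - 1)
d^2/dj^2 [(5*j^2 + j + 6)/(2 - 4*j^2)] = (-4*j^3 - 102*j^2 - 6*j - 17)/(8*j^6 - 12*j^4 + 6*j^2 - 1)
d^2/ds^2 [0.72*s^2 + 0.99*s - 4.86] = 1.44000000000000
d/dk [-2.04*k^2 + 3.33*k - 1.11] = 3.33 - 4.08*k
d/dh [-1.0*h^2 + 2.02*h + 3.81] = 2.02 - 2.0*h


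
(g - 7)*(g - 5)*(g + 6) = g^3 - 6*g^2 - 37*g + 210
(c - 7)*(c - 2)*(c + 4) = c^3 - 5*c^2 - 22*c + 56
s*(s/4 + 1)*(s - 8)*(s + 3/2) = s^4/4 - 5*s^3/8 - 19*s^2/2 - 12*s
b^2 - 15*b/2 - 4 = (b - 8)*(b + 1/2)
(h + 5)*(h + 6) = h^2 + 11*h + 30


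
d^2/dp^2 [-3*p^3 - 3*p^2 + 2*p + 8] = -18*p - 6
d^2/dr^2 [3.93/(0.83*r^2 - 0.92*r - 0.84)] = (5.414754*r^2 - 6.001896*r - 3.93*(1.66*r - 0.92)*(3.32*r - 1.84) - 5.479992)/(-0.83*r^2 + 0.92*r + 0.84)^3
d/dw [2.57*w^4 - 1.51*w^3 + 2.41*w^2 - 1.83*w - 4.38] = 10.28*w^3 - 4.53*w^2 + 4.82*w - 1.83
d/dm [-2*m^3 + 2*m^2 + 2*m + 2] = -6*m^2 + 4*m + 2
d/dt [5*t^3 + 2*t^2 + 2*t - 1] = 15*t^2 + 4*t + 2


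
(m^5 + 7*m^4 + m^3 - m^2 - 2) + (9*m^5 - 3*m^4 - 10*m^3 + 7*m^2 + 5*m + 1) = 10*m^5 + 4*m^4 - 9*m^3 + 6*m^2 + 5*m - 1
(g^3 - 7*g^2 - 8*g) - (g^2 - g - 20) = g^3 - 8*g^2 - 7*g + 20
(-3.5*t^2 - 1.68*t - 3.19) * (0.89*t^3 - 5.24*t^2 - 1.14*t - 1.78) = -3.115*t^5 + 16.8448*t^4 + 9.9541*t^3 + 24.8608*t^2 + 6.627*t + 5.6782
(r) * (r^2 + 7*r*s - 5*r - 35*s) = r^3 + 7*r^2*s - 5*r^2 - 35*r*s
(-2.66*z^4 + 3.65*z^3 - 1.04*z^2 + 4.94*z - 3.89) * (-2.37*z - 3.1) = 6.3042*z^5 - 0.404500000000001*z^4 - 8.8502*z^3 - 8.4838*z^2 - 6.0947*z + 12.059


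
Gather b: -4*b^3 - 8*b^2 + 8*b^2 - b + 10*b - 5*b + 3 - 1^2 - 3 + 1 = -4*b^3 + 4*b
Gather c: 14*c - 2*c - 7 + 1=12*c - 6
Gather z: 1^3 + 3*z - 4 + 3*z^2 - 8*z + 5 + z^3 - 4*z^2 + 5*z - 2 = z^3 - z^2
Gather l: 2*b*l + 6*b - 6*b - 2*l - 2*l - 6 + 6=l*(2*b - 4)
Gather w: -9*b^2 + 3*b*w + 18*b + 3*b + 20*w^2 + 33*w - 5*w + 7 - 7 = -9*b^2 + 21*b + 20*w^2 + w*(3*b + 28)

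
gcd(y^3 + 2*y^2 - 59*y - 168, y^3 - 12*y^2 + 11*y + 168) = y^2 - 5*y - 24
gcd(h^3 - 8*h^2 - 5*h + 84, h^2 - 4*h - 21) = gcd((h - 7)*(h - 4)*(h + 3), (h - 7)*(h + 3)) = h^2 - 4*h - 21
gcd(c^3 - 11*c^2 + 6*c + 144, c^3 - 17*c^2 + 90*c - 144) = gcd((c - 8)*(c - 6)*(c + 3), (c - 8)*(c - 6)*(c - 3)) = c^2 - 14*c + 48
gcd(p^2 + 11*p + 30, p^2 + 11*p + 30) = p^2 + 11*p + 30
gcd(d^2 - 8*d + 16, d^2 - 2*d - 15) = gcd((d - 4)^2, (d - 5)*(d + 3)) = 1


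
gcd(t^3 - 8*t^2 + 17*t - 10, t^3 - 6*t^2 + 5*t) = t^2 - 6*t + 5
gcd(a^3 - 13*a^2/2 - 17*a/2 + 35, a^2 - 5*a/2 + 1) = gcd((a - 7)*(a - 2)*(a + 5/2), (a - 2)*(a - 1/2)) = a - 2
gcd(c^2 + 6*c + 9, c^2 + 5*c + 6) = c + 3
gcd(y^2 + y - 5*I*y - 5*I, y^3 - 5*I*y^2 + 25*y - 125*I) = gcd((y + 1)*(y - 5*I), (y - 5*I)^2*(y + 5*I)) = y - 5*I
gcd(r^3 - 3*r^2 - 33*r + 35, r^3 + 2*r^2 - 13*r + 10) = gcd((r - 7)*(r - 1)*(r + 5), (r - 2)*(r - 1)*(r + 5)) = r^2 + 4*r - 5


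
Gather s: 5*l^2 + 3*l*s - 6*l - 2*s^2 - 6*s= 5*l^2 - 6*l - 2*s^2 + s*(3*l - 6)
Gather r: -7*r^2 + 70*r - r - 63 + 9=-7*r^2 + 69*r - 54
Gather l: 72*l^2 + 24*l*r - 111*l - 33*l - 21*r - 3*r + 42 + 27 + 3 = 72*l^2 + l*(24*r - 144) - 24*r + 72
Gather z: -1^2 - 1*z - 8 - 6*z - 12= -7*z - 21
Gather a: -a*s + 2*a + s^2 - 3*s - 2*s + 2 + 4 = a*(2 - s) + s^2 - 5*s + 6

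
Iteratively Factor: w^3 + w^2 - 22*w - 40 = (w + 4)*(w^2 - 3*w - 10) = (w + 2)*(w + 4)*(w - 5)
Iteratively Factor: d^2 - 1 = (d + 1)*(d - 1)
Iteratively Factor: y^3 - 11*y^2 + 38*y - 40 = (y - 2)*(y^2 - 9*y + 20) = (y - 4)*(y - 2)*(y - 5)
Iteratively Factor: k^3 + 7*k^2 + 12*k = (k + 3)*(k^2 + 4*k) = (k + 3)*(k + 4)*(k)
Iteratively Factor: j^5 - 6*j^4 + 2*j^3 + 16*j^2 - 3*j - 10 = (j + 1)*(j^4 - 7*j^3 + 9*j^2 + 7*j - 10) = (j - 1)*(j + 1)*(j^3 - 6*j^2 + 3*j + 10) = (j - 1)*(j + 1)^2*(j^2 - 7*j + 10) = (j - 5)*(j - 1)*(j + 1)^2*(j - 2)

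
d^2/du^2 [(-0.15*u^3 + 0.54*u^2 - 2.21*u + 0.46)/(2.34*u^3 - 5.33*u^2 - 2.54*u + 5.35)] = (2.17198800000001*u^6 - 77.955696*u^5 + 237.398148*u^4 - 363.388468*u^3 + 498.628428*u^2 - 401.062788*u + 3.018652)/(12.812904*u^9 - 87.554844*u^8 + 157.706406*u^7 + 126.540271*u^6 - 571.543206*u^5 + 162.012201*u^4 + 619.119106*u^3 - 354.125595*u^2 - 218.10345*u + 153.130375)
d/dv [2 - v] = -1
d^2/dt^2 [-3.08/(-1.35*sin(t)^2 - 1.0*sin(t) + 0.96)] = (-22.4532*sin(t)^4 - 12.474*sin(t)^3 + 14.63308*sin(t)^2 + 21.9912*sin(t) + 14.14336)/(1.35*sin(t)^2 + 1.0*sin(t) - 0.96)^3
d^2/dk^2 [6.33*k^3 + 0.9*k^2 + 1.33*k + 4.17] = 37.98*k + 1.8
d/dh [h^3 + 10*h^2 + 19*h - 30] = 3*h^2 + 20*h + 19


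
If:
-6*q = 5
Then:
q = -5/6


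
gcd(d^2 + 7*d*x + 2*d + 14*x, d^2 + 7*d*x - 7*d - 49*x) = d + 7*x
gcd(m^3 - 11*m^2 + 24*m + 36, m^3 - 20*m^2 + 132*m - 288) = m^2 - 12*m + 36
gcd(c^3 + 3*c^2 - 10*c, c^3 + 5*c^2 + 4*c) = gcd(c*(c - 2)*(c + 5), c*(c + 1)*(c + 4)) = c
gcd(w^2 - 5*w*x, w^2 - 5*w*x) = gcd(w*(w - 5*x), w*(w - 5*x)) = -w^2 + 5*w*x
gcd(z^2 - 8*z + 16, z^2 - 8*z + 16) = z^2 - 8*z + 16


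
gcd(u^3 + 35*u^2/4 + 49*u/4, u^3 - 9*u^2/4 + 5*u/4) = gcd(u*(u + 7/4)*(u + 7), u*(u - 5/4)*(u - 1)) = u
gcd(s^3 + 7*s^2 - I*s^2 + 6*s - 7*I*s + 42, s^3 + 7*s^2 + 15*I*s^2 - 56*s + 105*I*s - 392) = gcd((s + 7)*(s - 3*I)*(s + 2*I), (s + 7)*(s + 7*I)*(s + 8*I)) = s + 7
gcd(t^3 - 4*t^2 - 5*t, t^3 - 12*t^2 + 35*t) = t^2 - 5*t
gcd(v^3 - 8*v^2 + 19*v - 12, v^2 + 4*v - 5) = v - 1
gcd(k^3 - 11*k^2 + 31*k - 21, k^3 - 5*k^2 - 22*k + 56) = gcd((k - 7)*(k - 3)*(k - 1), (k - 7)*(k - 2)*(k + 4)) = k - 7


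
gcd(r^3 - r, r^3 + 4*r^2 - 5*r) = r^2 - r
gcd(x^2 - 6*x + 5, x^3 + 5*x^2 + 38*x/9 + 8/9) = 1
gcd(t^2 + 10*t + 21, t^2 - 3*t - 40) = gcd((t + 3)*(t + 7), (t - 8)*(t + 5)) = 1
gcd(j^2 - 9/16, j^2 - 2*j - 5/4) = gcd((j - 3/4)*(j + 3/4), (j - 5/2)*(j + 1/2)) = 1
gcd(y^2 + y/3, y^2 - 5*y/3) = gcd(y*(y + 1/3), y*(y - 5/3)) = y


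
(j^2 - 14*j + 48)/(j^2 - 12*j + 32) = (j - 6)/(j - 4)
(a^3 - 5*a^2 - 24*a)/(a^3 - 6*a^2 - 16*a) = (a + 3)/(a + 2)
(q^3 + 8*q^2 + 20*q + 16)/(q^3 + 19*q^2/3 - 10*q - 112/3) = 3*(q^2 + 6*q + 8)/(3*q^2 + 13*q - 56)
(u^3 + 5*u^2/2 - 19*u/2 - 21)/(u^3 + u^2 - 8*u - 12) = (u + 7/2)/(u + 2)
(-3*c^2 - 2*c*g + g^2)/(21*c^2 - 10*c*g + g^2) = (-c - g)/(7*c - g)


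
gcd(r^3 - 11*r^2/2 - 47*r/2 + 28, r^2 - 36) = 1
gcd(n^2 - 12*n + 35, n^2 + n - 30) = n - 5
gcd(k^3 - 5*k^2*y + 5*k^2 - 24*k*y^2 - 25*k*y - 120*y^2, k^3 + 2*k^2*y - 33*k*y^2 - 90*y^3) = k + 3*y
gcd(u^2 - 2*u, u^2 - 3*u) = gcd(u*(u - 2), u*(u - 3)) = u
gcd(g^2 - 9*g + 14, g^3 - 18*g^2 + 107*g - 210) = g - 7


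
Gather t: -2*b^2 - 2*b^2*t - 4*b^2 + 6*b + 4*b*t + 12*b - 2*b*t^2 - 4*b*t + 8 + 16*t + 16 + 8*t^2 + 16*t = -6*b^2 + 18*b + t^2*(8 - 2*b) + t*(32 - 2*b^2) + 24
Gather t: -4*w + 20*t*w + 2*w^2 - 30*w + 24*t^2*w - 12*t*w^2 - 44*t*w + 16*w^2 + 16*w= 24*t^2*w + t*(-12*w^2 - 24*w) + 18*w^2 - 18*w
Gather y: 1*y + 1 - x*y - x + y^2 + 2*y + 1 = -x + y^2 + y*(3 - x) + 2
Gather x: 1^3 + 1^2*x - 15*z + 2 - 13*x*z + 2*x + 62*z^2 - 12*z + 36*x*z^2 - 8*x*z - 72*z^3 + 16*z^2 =x*(36*z^2 - 21*z + 3) - 72*z^3 + 78*z^2 - 27*z + 3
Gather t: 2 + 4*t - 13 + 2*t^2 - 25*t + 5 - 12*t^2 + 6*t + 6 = -10*t^2 - 15*t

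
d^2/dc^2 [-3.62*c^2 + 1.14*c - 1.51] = -7.24000000000000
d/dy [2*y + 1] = 2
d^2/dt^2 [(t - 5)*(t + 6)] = 2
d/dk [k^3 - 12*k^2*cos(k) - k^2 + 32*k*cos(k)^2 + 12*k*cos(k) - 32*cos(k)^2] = 12*k^2*sin(k) + 3*k^2 - 12*k*sin(k) - 32*k*sin(2*k) - 24*k*cos(k) - 2*k + 32*sin(2*k) + 32*cos(k)^2 + 12*cos(k)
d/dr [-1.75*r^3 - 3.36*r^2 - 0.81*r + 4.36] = -5.25*r^2 - 6.72*r - 0.81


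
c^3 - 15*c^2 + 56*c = c*(c - 8)*(c - 7)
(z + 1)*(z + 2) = z^2 + 3*z + 2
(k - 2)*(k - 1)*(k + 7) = k^3 + 4*k^2 - 19*k + 14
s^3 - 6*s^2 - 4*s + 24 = (s - 6)*(s - 2)*(s + 2)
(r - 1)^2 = r^2 - 2*r + 1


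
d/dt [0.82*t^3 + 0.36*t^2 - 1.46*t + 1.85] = 2.46*t^2 + 0.72*t - 1.46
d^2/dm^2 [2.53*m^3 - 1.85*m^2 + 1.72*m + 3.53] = 15.18*m - 3.7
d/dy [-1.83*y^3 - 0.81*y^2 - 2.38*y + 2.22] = -5.49*y^2 - 1.62*y - 2.38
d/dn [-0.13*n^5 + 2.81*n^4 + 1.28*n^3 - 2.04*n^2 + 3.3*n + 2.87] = -0.65*n^4 + 11.24*n^3 + 3.84*n^2 - 4.08*n + 3.3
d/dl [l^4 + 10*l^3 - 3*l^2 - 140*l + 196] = 4*l^3 + 30*l^2 - 6*l - 140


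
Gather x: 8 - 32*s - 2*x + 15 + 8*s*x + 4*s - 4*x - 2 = -28*s + x*(8*s - 6) + 21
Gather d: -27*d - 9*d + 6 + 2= 8 - 36*d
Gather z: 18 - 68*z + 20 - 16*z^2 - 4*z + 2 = -16*z^2 - 72*z + 40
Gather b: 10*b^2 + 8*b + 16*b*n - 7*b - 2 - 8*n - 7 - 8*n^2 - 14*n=10*b^2 + b*(16*n + 1) - 8*n^2 - 22*n - 9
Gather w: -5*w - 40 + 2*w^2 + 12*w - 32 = 2*w^2 + 7*w - 72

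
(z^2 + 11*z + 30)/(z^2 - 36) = (z + 5)/(z - 6)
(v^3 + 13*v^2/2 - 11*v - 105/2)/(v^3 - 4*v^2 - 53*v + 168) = (v + 5/2)/(v - 8)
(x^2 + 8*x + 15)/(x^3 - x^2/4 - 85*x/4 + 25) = 4*(x + 3)/(4*x^2 - 21*x + 20)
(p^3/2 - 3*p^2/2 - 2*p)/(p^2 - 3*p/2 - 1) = p*(-p^2 + 3*p + 4)/(-2*p^2 + 3*p + 2)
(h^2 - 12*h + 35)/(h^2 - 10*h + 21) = (h - 5)/(h - 3)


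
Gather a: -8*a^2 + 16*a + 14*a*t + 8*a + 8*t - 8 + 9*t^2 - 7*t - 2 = -8*a^2 + a*(14*t + 24) + 9*t^2 + t - 10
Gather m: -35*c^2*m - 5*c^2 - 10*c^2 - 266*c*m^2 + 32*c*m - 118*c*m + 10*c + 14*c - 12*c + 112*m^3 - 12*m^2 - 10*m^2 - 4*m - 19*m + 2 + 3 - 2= -15*c^2 + 12*c + 112*m^3 + m^2*(-266*c - 22) + m*(-35*c^2 - 86*c - 23) + 3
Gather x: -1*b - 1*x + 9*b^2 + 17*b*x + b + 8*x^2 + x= 9*b^2 + 17*b*x + 8*x^2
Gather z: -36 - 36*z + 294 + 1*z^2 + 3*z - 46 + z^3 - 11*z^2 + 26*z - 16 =z^3 - 10*z^2 - 7*z + 196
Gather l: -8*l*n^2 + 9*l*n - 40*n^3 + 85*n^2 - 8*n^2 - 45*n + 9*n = l*(-8*n^2 + 9*n) - 40*n^3 + 77*n^2 - 36*n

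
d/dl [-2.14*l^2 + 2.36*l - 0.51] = 2.36 - 4.28*l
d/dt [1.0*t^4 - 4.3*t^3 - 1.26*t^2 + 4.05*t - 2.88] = 4.0*t^3 - 12.9*t^2 - 2.52*t + 4.05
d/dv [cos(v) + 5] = -sin(v)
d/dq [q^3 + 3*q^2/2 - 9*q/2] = 3*q^2 + 3*q - 9/2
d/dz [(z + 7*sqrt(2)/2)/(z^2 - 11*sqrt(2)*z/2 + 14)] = (-2*z^2 - 14*sqrt(2)*z + 105)/(2*z^4 - 22*sqrt(2)*z^3 + 177*z^2 - 308*sqrt(2)*z + 392)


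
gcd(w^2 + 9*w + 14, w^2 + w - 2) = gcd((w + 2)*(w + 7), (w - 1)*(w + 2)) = w + 2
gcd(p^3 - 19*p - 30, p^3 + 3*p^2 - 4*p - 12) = p^2 + 5*p + 6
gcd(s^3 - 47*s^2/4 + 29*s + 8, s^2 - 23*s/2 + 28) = s - 8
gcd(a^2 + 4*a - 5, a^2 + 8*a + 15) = a + 5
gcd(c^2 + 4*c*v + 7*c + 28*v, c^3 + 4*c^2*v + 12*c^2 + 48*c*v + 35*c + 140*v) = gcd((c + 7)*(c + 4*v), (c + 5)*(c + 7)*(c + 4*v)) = c^2 + 4*c*v + 7*c + 28*v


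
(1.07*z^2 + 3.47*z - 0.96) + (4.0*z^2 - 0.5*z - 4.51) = 5.07*z^2 + 2.97*z - 5.47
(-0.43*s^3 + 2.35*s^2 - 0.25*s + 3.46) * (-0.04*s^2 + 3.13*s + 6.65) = 0.0172*s^5 - 1.4399*s^4 + 4.506*s^3 + 14.7066*s^2 + 9.1673*s + 23.009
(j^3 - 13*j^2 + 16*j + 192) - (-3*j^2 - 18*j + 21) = j^3 - 10*j^2 + 34*j + 171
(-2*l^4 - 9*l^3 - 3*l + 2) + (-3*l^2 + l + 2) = -2*l^4 - 9*l^3 - 3*l^2 - 2*l + 4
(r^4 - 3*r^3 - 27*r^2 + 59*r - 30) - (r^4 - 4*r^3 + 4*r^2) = r^3 - 31*r^2 + 59*r - 30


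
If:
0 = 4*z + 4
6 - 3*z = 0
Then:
No Solution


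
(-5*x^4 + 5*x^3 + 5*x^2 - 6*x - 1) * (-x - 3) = 5*x^5 + 10*x^4 - 20*x^3 - 9*x^2 + 19*x + 3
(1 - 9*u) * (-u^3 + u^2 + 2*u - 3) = 9*u^4 - 10*u^3 - 17*u^2 + 29*u - 3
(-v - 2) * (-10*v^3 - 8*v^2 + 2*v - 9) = 10*v^4 + 28*v^3 + 14*v^2 + 5*v + 18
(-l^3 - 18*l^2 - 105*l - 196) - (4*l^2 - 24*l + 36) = -l^3 - 22*l^2 - 81*l - 232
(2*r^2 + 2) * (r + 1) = 2*r^3 + 2*r^2 + 2*r + 2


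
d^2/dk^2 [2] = 0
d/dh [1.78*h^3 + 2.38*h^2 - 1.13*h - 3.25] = 5.34*h^2 + 4.76*h - 1.13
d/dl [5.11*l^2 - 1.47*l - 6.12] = 10.22*l - 1.47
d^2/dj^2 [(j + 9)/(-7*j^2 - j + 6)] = 2*(-(j + 9)*(14*j + 1)^2 + (21*j + 64)*(7*j^2 + j - 6))/(7*j^2 + j - 6)^3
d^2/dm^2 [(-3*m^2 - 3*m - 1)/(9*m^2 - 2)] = 6*(-81*m^3 - 135*m^2 - 54*m - 10)/(729*m^6 - 486*m^4 + 108*m^2 - 8)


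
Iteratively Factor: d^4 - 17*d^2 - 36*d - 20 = (d + 1)*(d^3 - d^2 - 16*d - 20) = (d - 5)*(d + 1)*(d^2 + 4*d + 4) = (d - 5)*(d + 1)*(d + 2)*(d + 2)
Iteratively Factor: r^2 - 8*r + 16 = (r - 4)*(r - 4)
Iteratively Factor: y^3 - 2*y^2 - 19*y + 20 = (y - 1)*(y^2 - y - 20) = (y - 1)*(y + 4)*(y - 5)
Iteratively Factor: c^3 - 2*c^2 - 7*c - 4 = (c - 4)*(c^2 + 2*c + 1) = (c - 4)*(c + 1)*(c + 1)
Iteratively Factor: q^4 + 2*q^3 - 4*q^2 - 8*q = (q + 2)*(q^3 - 4*q) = q*(q + 2)*(q^2 - 4) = q*(q - 2)*(q + 2)*(q + 2)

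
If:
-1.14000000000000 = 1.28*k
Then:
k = -0.89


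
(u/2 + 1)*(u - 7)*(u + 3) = u^3/2 - u^2 - 29*u/2 - 21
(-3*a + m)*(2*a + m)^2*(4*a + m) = -48*a^4 - 44*a^3*m - 4*a^2*m^2 + 5*a*m^3 + m^4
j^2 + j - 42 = (j - 6)*(j + 7)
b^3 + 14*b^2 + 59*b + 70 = (b + 2)*(b + 5)*(b + 7)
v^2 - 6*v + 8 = (v - 4)*(v - 2)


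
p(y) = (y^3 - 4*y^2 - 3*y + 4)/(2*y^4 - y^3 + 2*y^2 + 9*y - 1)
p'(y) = (3*y^2 - 8*y - 3)/(2*y^4 - y^3 + 2*y^2 + 9*y - 1) + (-8*y^3 + 3*y^2 - 4*y - 9)*(y^3 - 4*y^2 - 3*y + 4)/(2*y^4 - y^3 + 2*y^2 + 9*y - 1)^2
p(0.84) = -0.09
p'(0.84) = -0.75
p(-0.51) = -0.91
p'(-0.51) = -1.35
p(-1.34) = 2.55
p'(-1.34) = -108.59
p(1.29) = -0.25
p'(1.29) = -0.10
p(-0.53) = -0.88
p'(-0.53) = -1.30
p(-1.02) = -0.38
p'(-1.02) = -1.18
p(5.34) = 0.02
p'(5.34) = 0.01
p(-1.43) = -1.87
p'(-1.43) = -22.84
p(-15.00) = -0.04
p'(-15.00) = 0.00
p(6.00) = 0.02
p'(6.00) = 0.01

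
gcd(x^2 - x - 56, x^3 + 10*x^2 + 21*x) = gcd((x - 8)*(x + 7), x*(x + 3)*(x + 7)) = x + 7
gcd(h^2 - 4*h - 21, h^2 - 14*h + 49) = h - 7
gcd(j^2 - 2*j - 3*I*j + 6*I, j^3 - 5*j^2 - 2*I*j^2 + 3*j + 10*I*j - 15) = j - 3*I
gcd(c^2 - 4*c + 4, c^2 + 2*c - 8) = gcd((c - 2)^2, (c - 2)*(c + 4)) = c - 2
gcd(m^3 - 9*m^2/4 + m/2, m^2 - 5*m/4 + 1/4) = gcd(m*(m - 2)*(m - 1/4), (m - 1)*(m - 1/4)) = m - 1/4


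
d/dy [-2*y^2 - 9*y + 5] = -4*y - 9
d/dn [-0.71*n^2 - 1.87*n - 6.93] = -1.42*n - 1.87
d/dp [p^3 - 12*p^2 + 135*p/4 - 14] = 3*p^2 - 24*p + 135/4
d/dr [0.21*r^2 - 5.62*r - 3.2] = 0.42*r - 5.62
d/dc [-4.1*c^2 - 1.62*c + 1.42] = -8.2*c - 1.62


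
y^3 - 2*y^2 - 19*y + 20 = (y - 5)*(y - 1)*(y + 4)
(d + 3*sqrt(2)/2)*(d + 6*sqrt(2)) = d^2 + 15*sqrt(2)*d/2 + 18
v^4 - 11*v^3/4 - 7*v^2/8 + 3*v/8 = v*(v - 3)*(v - 1/4)*(v + 1/2)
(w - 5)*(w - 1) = w^2 - 6*w + 5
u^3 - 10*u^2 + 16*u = u*(u - 8)*(u - 2)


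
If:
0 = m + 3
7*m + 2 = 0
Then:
No Solution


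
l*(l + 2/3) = l^2 + 2*l/3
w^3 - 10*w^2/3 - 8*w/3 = w*(w - 4)*(w + 2/3)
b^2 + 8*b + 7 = (b + 1)*(b + 7)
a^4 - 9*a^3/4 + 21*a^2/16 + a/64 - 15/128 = (a - 5/4)*(a - 3/4)*(a - 1/2)*(a + 1/4)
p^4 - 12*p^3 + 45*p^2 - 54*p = p*(p - 6)*(p - 3)^2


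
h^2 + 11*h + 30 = (h + 5)*(h + 6)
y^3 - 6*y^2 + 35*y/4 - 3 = (y - 4)*(y - 3/2)*(y - 1/2)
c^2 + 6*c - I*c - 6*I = (c + 6)*(c - I)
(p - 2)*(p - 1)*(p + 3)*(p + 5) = p^4 + 5*p^3 - 7*p^2 - 29*p + 30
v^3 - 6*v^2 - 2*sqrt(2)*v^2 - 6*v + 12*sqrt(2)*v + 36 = (v - 6)*(v - 3*sqrt(2))*(v + sqrt(2))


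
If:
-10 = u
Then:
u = -10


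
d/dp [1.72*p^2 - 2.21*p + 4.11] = 3.44*p - 2.21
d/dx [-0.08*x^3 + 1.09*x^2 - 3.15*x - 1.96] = -0.24*x^2 + 2.18*x - 3.15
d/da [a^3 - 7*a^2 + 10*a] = 3*a^2 - 14*a + 10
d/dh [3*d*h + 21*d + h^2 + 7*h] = 3*d + 2*h + 7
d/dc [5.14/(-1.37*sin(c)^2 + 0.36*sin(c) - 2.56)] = (14.0836*sin(c) - 1.8504)*cos(c)/(1.37*sin(c)^2 - 0.36*sin(c) + 2.56)^2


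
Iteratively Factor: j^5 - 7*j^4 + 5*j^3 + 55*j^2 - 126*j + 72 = (j - 3)*(j^4 - 4*j^3 - 7*j^2 + 34*j - 24) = (j - 3)*(j - 2)*(j^3 - 2*j^2 - 11*j + 12) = (j - 3)*(j - 2)*(j + 3)*(j^2 - 5*j + 4) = (j - 3)*(j - 2)*(j - 1)*(j + 3)*(j - 4)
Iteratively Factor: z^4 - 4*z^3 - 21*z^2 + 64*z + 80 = (z + 1)*(z^3 - 5*z^2 - 16*z + 80) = (z + 1)*(z + 4)*(z^2 - 9*z + 20) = (z - 4)*(z + 1)*(z + 4)*(z - 5)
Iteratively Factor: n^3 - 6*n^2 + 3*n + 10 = (n - 5)*(n^2 - n - 2) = (n - 5)*(n + 1)*(n - 2)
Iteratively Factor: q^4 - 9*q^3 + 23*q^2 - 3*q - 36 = (q - 3)*(q^3 - 6*q^2 + 5*q + 12) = (q - 4)*(q - 3)*(q^2 - 2*q - 3) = (q - 4)*(q - 3)*(q + 1)*(q - 3)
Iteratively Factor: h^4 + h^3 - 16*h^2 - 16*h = (h + 1)*(h^3 - 16*h) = h*(h + 1)*(h^2 - 16) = h*(h + 1)*(h + 4)*(h - 4)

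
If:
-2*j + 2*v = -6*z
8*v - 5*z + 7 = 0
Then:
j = 29*z/8 - 7/8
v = 5*z/8 - 7/8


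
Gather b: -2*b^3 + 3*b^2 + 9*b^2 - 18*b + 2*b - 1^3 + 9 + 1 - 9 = -2*b^3 + 12*b^2 - 16*b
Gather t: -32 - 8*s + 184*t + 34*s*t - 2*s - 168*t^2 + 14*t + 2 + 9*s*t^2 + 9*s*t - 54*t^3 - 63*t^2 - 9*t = -10*s - 54*t^3 + t^2*(9*s - 231) + t*(43*s + 189) - 30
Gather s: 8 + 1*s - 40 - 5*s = -4*s - 32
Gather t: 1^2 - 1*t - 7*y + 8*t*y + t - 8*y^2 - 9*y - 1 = 8*t*y - 8*y^2 - 16*y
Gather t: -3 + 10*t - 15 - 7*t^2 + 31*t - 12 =-7*t^2 + 41*t - 30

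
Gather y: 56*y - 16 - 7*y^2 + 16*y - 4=-7*y^2 + 72*y - 20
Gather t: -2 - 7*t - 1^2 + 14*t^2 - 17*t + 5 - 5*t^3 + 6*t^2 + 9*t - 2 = -5*t^3 + 20*t^2 - 15*t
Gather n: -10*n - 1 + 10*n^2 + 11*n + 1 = 10*n^2 + n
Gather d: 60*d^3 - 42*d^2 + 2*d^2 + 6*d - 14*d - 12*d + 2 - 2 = 60*d^3 - 40*d^2 - 20*d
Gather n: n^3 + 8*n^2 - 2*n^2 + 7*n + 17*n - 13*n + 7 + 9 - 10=n^3 + 6*n^2 + 11*n + 6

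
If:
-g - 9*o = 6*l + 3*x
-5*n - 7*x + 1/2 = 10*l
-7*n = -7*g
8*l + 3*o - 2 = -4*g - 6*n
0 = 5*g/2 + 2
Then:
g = -4/5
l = 2179/1560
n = -4/5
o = -229/585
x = -211/156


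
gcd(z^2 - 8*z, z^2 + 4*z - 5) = 1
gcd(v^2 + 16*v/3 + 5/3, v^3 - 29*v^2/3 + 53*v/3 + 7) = v + 1/3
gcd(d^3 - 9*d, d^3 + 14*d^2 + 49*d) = d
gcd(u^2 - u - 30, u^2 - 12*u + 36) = u - 6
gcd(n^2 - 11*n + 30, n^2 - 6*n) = n - 6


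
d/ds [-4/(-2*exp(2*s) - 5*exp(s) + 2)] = (-16*exp(s) - 20)*exp(s)/(2*exp(2*s) + 5*exp(s) - 2)^2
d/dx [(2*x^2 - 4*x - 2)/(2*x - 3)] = 4*(x^2 - 3*x + 4)/(4*x^2 - 12*x + 9)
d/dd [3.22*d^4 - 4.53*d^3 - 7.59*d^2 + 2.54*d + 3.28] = 12.88*d^3 - 13.59*d^2 - 15.18*d + 2.54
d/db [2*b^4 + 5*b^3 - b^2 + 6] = b*(8*b^2 + 15*b - 2)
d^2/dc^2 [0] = 0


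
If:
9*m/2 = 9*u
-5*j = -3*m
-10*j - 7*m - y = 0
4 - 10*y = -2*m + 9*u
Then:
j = -8/425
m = -8/255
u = -4/255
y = 104/255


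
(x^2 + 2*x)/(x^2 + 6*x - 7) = x*(x + 2)/(x^2 + 6*x - 7)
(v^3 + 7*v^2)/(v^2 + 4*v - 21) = v^2/(v - 3)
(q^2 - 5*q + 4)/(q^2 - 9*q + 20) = (q - 1)/(q - 5)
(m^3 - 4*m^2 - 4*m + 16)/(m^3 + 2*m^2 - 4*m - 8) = (m - 4)/(m + 2)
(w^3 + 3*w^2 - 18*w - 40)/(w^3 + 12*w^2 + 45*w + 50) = (w - 4)/(w + 5)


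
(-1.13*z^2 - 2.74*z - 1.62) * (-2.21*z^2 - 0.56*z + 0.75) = 2.4973*z^4 + 6.6882*z^3 + 4.2671*z^2 - 1.1478*z - 1.215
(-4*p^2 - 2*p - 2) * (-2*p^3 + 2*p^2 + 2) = 8*p^5 - 4*p^4 - 12*p^2 - 4*p - 4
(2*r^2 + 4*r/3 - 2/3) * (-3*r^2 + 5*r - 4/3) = -6*r^4 + 6*r^3 + 6*r^2 - 46*r/9 + 8/9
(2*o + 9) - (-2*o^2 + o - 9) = 2*o^2 + o + 18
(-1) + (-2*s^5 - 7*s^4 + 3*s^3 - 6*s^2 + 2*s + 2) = -2*s^5 - 7*s^4 + 3*s^3 - 6*s^2 + 2*s + 1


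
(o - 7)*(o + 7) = o^2 - 49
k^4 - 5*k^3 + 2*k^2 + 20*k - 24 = (k - 3)*(k - 2)^2*(k + 2)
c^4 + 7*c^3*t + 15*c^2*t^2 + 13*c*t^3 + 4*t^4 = (c + t)^3*(c + 4*t)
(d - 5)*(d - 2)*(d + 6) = d^3 - d^2 - 32*d + 60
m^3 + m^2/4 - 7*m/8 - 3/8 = (m - 1)*(m + 1/2)*(m + 3/4)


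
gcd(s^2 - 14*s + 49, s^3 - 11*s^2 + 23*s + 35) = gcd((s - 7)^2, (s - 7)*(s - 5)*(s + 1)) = s - 7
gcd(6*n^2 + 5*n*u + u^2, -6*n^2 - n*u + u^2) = 2*n + u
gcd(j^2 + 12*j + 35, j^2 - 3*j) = 1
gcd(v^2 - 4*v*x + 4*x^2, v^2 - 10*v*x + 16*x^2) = -v + 2*x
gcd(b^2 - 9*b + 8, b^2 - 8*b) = b - 8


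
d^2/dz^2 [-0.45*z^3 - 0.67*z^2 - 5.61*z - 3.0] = -2.7*z - 1.34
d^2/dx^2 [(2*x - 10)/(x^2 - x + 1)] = 4*(3*(2 - x)*(x^2 - x + 1) + (x - 5)*(2*x - 1)^2)/(x^2 - x + 1)^3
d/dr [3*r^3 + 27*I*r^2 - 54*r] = 9*r^2 + 54*I*r - 54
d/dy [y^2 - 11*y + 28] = 2*y - 11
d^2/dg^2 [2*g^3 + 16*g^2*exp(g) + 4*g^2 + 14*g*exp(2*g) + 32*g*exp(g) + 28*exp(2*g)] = 16*g^2*exp(g) + 56*g*exp(2*g) + 96*g*exp(g) + 12*g + 168*exp(2*g) + 96*exp(g) + 8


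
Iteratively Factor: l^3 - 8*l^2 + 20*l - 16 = (l - 2)*(l^2 - 6*l + 8) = (l - 2)^2*(l - 4)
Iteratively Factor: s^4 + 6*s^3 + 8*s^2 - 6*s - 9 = (s - 1)*(s^3 + 7*s^2 + 15*s + 9) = (s - 1)*(s + 1)*(s^2 + 6*s + 9) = (s - 1)*(s + 1)*(s + 3)*(s + 3)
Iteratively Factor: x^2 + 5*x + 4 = (x + 1)*(x + 4)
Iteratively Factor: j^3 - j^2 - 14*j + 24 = (j - 3)*(j^2 + 2*j - 8) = (j - 3)*(j - 2)*(j + 4)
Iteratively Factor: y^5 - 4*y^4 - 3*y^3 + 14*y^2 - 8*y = (y)*(y^4 - 4*y^3 - 3*y^2 + 14*y - 8) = y*(y + 2)*(y^3 - 6*y^2 + 9*y - 4) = y*(y - 1)*(y + 2)*(y^2 - 5*y + 4) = y*(y - 4)*(y - 1)*(y + 2)*(y - 1)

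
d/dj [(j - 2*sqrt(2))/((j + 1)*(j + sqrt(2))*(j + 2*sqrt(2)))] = ((-j + 2*sqrt(2))*(j + 1)*(j + sqrt(2)) + (-j + 2*sqrt(2))*(j + 1)*(j + 2*sqrt(2)) + (-j + 2*sqrt(2))*(j + sqrt(2))*(j + 2*sqrt(2)) + (j + 1)*(j + sqrt(2))*(j + 2*sqrt(2)))/((j + 1)^2*(j + sqrt(2))^2*(j + 2*sqrt(2))^2)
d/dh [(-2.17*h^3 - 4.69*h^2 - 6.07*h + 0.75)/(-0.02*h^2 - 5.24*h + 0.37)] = (0.0434*h^4 + 22.7416*h^3 + 22.0455*h^2 - 3.4406*h + 1.6841)/(0.0004*h^4 + 0.2096*h^3 + 27.4428*h^2 - 3.8776*h + 0.1369)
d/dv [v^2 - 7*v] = 2*v - 7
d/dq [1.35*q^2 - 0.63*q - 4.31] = 2.7*q - 0.63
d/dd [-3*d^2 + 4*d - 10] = 4 - 6*d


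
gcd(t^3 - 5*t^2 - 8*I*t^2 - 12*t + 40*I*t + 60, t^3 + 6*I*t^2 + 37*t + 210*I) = t - 6*I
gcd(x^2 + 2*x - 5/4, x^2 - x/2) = x - 1/2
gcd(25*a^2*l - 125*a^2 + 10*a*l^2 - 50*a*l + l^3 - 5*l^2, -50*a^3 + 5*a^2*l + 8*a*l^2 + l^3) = 25*a^2 + 10*a*l + l^2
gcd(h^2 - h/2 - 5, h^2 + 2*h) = h + 2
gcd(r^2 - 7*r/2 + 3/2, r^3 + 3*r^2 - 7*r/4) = r - 1/2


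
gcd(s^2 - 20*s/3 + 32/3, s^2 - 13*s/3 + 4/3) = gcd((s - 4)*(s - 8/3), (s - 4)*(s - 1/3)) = s - 4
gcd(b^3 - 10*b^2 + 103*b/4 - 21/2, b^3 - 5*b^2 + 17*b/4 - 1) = b - 1/2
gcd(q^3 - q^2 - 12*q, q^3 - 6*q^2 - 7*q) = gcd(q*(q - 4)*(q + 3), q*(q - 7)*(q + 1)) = q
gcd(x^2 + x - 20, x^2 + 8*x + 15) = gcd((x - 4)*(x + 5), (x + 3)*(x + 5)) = x + 5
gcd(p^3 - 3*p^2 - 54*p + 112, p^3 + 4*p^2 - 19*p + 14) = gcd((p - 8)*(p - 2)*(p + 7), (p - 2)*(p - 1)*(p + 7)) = p^2 + 5*p - 14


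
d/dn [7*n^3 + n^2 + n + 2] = 21*n^2 + 2*n + 1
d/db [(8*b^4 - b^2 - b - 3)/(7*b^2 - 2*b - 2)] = (112*b^5 - 48*b^4 - 64*b^3 + 9*b^2 + 46*b - 4)/(49*b^4 - 28*b^3 - 24*b^2 + 8*b + 4)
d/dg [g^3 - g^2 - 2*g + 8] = 3*g^2 - 2*g - 2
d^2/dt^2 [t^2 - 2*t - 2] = 2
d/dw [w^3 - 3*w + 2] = 3*w^2 - 3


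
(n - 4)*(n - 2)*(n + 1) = n^3 - 5*n^2 + 2*n + 8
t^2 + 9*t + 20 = (t + 4)*(t + 5)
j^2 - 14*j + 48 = (j - 8)*(j - 6)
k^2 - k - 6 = (k - 3)*(k + 2)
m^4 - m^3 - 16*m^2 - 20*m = m*(m - 5)*(m + 2)^2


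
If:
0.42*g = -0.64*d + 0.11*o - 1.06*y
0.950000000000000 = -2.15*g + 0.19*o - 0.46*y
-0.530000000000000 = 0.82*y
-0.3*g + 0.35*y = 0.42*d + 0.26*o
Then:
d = 1.04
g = -0.48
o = -2.00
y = -0.65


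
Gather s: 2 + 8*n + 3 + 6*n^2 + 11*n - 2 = 6*n^2 + 19*n + 3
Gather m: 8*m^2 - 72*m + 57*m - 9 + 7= 8*m^2 - 15*m - 2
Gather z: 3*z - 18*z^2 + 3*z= -18*z^2 + 6*z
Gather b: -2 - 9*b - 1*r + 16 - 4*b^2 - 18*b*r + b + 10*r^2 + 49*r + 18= -4*b^2 + b*(-18*r - 8) + 10*r^2 + 48*r + 32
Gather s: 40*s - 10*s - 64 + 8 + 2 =30*s - 54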